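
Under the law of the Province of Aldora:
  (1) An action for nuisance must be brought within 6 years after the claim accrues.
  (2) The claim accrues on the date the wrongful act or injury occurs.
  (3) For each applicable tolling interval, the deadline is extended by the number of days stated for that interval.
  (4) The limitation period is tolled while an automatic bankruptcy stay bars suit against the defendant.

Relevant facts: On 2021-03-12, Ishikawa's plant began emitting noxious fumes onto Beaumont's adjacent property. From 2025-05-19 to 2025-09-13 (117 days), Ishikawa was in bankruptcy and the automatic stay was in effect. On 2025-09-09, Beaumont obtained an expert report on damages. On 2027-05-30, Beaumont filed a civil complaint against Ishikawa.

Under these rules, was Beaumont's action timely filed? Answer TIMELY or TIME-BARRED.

The claim accrued on 2021-03-12, the date of the act.
The untolled deadline — 6 years after 2021-03-12 — is 2027-03-12.
Because the automatic bankruptcy stay ran from 2025-05-19 to 2025-09-13, the deadline is extended by 117 days to 2027-07-07.
None of the other events listed affects the running of the period under the stated rules.
Beaumont filed on 2027-05-30, before the 2027-07-07 deadline, so the action is timely.

TIMELY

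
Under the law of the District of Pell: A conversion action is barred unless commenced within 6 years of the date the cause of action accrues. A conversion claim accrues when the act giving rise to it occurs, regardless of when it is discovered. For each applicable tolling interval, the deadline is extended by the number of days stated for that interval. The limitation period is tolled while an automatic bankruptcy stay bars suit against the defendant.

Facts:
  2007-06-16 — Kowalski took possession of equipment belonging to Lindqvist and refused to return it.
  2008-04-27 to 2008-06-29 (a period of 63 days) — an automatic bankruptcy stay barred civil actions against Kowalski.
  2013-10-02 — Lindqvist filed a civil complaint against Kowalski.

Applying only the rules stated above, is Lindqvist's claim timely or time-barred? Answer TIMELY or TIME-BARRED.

The limitation period began to run on 2007-06-16.
Adding the 6 years base period to 2007-06-16 gives a deadline of 2013-06-16, before any tolling.
Because the automatic bankruptcy stay ran from 2008-04-27 to 2008-06-29, the deadline is extended by 63 days to 2013-08-18.
Filing on 2013-10-02 missed the 2013-08-18 deadline — the action is time-barred.

TIME-BARRED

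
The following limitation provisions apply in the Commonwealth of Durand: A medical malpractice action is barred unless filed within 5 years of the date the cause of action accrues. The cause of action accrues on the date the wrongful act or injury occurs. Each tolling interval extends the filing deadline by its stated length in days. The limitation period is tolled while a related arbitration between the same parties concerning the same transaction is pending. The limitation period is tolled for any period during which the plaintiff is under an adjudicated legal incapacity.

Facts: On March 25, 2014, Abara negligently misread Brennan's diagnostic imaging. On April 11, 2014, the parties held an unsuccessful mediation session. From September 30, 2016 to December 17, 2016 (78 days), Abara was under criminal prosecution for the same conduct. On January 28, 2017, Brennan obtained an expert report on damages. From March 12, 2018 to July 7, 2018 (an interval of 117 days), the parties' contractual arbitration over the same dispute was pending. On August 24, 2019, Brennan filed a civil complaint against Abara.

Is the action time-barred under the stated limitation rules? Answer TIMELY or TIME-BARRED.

The limitation period began to run on March 25, 2014.
Adding the 5 years base period to March 25, 2014 gives a deadline of March 25, 2019, before any tolling.
Because the pending related arbitration ran from March 12, 2018 to July 7, 2018, the deadline is extended by 117 days to July 20, 2019.
The pending criminal prosecution from September 30, 2016 to December 17, 2016 does not toll the period, because no stated rule makes a criminal prosecution a tolling event.
None of the other events listed affects the running of the period under the stated rules.
Brennan filed on August 24, 2019, after the July 20, 2019 deadline, so the action is time-barred.

TIME-BARRED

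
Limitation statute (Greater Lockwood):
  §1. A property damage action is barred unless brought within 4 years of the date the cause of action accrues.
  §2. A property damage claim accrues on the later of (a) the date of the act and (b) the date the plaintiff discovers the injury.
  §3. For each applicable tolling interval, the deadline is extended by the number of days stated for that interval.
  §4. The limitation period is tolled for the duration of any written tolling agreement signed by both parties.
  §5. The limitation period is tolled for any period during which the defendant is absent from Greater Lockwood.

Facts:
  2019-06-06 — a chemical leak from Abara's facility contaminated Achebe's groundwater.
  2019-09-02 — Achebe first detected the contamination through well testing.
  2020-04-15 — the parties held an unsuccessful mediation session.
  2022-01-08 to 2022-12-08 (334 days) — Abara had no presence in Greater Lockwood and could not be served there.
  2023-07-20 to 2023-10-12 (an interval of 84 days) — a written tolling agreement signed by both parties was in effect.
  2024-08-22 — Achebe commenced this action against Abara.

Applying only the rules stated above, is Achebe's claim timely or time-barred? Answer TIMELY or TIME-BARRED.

TIMELY

The claim accrued on 2019-09-02 — the later of the 2019-06-06 act and the 2019-09-02 discovery.
Adding the 4 years base period to 2019-09-02 gives a deadline of 2023-09-02, before any tolling.
Because the defendant's absence from the jurisdiction ran from 2022-01-08 to 2022-12-08, the deadline is extended by 334 days to 2024-08-01.
The period was tolled for 84 days by the written tolling agreement (2023-07-20 to 2023-10-12), pushing the deadline to 2024-10-24.
The other events in the timeline have no effect on the limitation period under the stated rules.
The 2024-08-22 filing precedes the 2024-10-24 deadline; the claim is timely.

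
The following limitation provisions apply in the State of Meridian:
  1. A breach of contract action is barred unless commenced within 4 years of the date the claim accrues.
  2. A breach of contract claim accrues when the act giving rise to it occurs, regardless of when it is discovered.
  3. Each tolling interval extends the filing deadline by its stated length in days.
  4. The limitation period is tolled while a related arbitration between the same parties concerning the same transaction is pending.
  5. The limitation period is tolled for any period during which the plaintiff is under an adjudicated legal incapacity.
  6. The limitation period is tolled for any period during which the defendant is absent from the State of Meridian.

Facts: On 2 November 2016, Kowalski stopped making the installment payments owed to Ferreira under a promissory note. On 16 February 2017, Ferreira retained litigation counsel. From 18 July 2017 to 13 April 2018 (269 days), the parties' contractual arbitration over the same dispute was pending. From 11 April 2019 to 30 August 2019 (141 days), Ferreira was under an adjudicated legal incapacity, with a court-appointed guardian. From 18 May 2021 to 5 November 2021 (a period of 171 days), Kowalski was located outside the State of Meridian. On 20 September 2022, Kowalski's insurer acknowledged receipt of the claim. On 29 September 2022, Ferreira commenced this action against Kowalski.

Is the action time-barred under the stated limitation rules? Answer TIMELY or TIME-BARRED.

The claim accrued on 2 November 2016, the date of the act.
4 years from 2 November 2016 is 2 November 2020.
Because the pending related arbitration ran from 18 July 2017 to 13 April 2018, the deadline is extended by 269 days to 29 July 2021.
Because the plaintiff's legal incapacity ran from 11 April 2019 to 30 August 2019, the deadline is extended by 141 days to 17 December 2021.
The period was tolled for 171 days by the defendant's absence from the jurisdiction (18 May 2021 to 5 November 2021), pushing the deadline to 6 June 2022.
The other events in the timeline have no effect on the limitation period under the stated rules.
Filing on 29 September 2022 missed the 6 June 2022 deadline — the action is time-barred.

TIME-BARRED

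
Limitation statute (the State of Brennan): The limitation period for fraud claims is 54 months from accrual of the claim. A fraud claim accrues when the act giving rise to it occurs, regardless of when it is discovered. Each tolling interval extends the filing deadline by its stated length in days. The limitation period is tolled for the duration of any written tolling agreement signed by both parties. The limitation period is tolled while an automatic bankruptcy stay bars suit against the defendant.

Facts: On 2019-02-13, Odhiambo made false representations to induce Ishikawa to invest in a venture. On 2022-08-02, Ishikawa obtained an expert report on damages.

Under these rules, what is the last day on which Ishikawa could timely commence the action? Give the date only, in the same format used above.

2023-08-13

The claim accrued on 2019-02-13, the date of the act.
The untolled deadline — 54 months after 2019-02-13 — is 2023-08-13.
None of the other events listed affects the running of the period under the stated rules.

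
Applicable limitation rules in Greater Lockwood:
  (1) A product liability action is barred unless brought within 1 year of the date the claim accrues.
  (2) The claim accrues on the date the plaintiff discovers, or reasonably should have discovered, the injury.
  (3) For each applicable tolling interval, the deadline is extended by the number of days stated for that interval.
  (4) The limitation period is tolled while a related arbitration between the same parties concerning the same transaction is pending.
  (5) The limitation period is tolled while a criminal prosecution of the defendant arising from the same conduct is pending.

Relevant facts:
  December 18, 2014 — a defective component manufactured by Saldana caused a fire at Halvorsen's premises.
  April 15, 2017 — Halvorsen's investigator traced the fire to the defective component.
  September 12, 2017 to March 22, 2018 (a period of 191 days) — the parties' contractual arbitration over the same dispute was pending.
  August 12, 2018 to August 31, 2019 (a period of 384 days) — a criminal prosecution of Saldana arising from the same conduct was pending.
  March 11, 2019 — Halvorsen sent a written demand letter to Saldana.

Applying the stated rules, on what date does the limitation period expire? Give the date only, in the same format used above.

Under the discovery rule, the claim accrued on April 15, 2017, when Halvorsen discovered the injury — not on the December 18, 2014 date of the underlying act.
The untolled deadline — 1 year after April 15, 2017 — is April 15, 2018.
Because the pending related arbitration ran from September 12, 2017 to March 22, 2018, the deadline is extended by 191 days to October 23, 2018.
The pending criminal prosecution from August 12, 2018 to August 31, 2019 tolled the period for 384 days, extending the deadline to November 11, 2019.
The other events in the timeline have no effect on the limitation period under the stated rules.

November 11, 2019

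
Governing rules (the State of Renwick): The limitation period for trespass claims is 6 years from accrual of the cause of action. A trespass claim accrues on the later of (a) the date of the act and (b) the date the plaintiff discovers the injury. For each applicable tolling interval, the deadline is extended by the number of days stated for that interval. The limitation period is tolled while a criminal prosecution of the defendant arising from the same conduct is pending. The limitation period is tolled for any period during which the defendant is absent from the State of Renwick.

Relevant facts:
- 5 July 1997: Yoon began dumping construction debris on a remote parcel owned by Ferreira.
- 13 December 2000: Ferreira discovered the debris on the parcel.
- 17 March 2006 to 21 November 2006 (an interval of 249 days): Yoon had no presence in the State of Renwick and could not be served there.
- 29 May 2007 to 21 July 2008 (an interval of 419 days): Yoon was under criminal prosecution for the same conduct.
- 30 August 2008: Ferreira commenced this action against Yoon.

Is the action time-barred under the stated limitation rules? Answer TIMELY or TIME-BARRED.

The claim accrued on 13 December 2000 — the later of the 5 July 1997 act and the 13 December 2000 discovery.
The untolled deadline — 6 years after 13 December 2000 — is 13 December 2006.
The period was tolled for 249 days by the defendant's absence from the jurisdiction (17 March 2006 to 21 November 2006), pushing the deadline to 19 August 2007.
The period was tolled for 419 days by the pending criminal prosecution (29 May 2007 to 21 July 2008), pushing the deadline to 11 October 2008.
The 30 August 2008 filing precedes the 11 October 2008 deadline; the claim is timely.

TIMELY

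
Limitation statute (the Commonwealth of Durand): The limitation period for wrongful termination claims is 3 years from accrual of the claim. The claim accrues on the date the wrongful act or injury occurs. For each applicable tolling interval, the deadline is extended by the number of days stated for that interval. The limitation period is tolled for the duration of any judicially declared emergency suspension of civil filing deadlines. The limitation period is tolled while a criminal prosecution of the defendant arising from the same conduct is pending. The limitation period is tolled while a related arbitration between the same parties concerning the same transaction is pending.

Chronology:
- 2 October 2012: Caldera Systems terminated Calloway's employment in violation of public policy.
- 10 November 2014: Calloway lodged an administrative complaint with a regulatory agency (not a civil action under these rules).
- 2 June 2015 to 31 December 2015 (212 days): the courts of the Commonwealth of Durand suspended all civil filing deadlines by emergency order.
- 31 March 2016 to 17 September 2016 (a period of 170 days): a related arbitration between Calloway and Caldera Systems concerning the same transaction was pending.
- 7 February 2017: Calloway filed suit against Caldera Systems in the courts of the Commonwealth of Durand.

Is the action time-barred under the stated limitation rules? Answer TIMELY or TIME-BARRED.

TIME-BARRED

The claim accrued on 2 October 2012, the date of the act.
Adding the 3 years base period to 2 October 2012 gives a deadline of 2 October 2015, before any tolling.
Because the emergency suspension of filing deadlines ran from 2 June 2015 to 31 December 2015, the deadline is extended by 212 days to 1 May 2016.
The period was tolled for 170 days by the pending related arbitration (31 March 2016 to 17 September 2016), pushing the deadline to 18 October 2016.
Nothing else in the chronology tolls or restarts the period.
The 7 February 2017 filing falls after the 18 October 2016 deadline; the claim is time-barred.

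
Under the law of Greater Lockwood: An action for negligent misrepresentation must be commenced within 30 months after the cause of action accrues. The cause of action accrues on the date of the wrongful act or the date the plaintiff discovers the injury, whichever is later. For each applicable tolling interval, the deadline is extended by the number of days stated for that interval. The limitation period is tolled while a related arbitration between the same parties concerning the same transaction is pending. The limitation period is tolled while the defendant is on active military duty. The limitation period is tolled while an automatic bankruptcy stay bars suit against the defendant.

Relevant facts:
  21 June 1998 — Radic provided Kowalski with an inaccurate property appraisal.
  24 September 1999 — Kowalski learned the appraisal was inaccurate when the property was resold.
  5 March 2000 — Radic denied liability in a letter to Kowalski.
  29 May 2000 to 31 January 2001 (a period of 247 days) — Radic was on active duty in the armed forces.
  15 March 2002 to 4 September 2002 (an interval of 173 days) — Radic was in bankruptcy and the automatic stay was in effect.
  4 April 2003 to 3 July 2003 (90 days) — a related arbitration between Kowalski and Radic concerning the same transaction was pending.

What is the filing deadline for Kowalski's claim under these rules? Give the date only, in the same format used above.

Because discovery on 24 September 1999 post-dates the 21 June 1998 act, accrual under the later-of rule falls on 24 September 1999.
30 months from 24 September 1999 is 24 March 2002.
Because the defendant's active military service ran from 29 May 2000 to 31 January 2001, the deadline is extended by 247 days to 26 November 2002.
The period was tolled for 173 days by the automatic bankruptcy stay (15 March 2002 to 4 September 2002), pushing the deadline to 18 May 2003.
The period was tolled for 90 days by the pending related arbitration (4 April 2003 to 3 July 2003), pushing the deadline to 16 August 2003.
Nothing else in the chronology tolls or restarts the period.

16 August 2003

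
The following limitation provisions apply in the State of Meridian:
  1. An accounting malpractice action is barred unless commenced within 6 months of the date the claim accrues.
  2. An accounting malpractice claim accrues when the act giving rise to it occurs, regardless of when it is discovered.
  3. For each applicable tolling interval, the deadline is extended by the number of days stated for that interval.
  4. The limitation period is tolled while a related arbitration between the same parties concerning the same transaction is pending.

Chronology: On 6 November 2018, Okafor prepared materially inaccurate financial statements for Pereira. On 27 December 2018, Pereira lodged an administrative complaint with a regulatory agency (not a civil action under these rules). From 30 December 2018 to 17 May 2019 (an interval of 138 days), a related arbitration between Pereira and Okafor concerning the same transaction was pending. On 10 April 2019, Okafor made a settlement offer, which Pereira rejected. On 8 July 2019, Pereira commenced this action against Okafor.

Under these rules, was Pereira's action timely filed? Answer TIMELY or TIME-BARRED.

The claim accrued on 6 November 2018, the date of the act.
6 months from 6 November 2018 is 6 May 2019.
The pending related arbitration from 30 December 2018 to 17 May 2019 tolled the period for 138 days, extending the deadline to 21 September 2019.
The other events in the timeline have no effect on the limitation period under the stated rules.
The 8 July 2019 filing precedes the 21 September 2019 deadline; the claim is timely.

TIMELY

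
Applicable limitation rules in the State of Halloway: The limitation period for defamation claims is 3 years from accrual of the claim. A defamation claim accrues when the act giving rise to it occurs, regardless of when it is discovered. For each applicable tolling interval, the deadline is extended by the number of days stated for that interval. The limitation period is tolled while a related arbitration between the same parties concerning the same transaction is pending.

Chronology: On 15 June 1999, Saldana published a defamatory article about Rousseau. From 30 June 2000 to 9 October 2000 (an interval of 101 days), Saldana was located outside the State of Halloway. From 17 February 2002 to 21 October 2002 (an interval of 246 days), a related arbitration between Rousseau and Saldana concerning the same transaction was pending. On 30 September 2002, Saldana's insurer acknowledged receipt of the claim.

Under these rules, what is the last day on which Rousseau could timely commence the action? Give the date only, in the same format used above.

16 February 2003

The claim accrued on 15 June 1999, when the wrongful act occurred.
Adding the 3 years base period to 15 June 1999 gives a deadline of 15 June 2002, before any tolling.
Because the pending related arbitration ran from 17 February 2002 to 21 October 2002, the deadline is extended by 246 days to 16 February 2003.
Although the defendant's absence ran from 30 June 2000 to 9 October 2000, the stated rules do not make that a tolling event, so it is disregarded.
None of the other events listed affects the running of the period under the stated rules.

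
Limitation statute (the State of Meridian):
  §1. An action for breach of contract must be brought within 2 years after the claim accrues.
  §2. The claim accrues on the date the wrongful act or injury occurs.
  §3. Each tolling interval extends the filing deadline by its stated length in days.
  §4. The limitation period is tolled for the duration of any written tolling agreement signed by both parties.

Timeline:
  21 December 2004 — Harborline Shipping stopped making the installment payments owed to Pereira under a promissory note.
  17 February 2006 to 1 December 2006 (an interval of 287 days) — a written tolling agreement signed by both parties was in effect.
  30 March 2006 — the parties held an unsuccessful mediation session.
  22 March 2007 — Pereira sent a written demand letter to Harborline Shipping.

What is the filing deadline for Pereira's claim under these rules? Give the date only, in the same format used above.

4 October 2007

The claim accrued on 21 December 2004, when the wrongful act occurred.
The untolled deadline — 2 years after 21 December 2004 — is 21 December 2006.
The period was tolled for 287 days by the written tolling agreement (17 February 2006 to 1 December 2006), pushing the deadline to 4 October 2007.
Nothing else in the chronology tolls or restarts the period.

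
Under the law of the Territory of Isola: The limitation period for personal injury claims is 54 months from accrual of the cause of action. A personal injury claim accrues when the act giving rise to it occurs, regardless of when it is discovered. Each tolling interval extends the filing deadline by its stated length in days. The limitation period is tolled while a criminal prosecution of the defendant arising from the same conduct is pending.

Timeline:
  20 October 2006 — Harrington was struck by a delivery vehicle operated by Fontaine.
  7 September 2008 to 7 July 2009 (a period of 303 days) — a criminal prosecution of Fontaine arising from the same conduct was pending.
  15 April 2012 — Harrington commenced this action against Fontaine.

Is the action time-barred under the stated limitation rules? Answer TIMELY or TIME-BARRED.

The claim accrued on 20 October 2006, when the wrongful act occurred.
The untolled deadline — 54 months after 20 October 2006 — is 20 April 2011.
Because the pending criminal prosecution ran from 7 September 2008 to 7 July 2009, the deadline is extended by 303 days to 17 February 2012.
Filing on 15 April 2012 missed the 17 February 2012 deadline — the action is time-barred.

TIME-BARRED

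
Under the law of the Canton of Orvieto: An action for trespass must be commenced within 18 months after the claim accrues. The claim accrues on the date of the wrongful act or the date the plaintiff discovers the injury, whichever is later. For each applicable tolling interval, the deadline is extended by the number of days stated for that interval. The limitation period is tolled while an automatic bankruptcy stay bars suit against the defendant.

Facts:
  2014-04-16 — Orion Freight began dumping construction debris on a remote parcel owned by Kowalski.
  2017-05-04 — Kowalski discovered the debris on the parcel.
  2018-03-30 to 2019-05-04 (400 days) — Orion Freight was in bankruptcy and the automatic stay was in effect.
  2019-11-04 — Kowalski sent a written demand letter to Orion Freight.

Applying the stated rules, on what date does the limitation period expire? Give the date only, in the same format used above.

2019-12-09

Taking the later of the act (2014-04-16) and discovery (2017-05-04), the claim accrued on 2017-05-04.
Adding the 18 months base period to 2017-05-04 gives a deadline of 2018-11-04, before any tolling.
The automatic bankruptcy stay from 2018-03-30 to 2019-05-04 tolled the period for 400 days, extending the deadline to 2019-12-09.
None of the other events listed affects the running of the period under the stated rules.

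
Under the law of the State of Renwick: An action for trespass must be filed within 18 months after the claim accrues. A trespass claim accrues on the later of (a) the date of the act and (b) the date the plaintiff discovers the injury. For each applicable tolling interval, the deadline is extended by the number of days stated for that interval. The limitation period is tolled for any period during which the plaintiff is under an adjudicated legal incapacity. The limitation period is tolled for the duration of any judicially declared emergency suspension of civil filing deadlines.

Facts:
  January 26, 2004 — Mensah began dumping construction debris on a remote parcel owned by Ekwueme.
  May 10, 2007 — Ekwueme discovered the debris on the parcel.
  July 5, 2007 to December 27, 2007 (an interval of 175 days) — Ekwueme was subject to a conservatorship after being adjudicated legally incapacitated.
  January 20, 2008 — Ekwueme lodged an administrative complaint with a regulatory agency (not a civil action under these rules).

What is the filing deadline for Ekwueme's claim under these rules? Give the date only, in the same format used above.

May 4, 2009

Taking the later of the act (January 26, 2004) and discovery (May 10, 2007), the claim accrued on May 10, 2007.
18 months from May 10, 2007 is November 10, 2008.
The plaintiff's legal incapacity from July 5, 2007 to December 27, 2007 tolled the period for 175 days, extending the deadline to May 4, 2009.
The other events in the timeline have no effect on the limitation period under the stated rules.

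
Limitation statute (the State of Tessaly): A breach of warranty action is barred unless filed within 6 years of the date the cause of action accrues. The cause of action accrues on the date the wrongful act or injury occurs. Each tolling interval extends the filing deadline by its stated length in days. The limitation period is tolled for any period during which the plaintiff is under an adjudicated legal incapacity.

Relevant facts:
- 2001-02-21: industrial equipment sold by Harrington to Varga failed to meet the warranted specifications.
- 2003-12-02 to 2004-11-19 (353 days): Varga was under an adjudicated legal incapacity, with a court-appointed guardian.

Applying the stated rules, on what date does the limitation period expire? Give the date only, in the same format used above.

2008-02-09

The cause of action accrued on 2001-02-21, the date of the act.
The untolled deadline — 6 years after 2001-02-21 — is 2007-02-21.
The plaintiff's legal incapacity from 2003-12-02 to 2004-11-19 tolled the period for 353 days, extending the deadline to 2008-02-09.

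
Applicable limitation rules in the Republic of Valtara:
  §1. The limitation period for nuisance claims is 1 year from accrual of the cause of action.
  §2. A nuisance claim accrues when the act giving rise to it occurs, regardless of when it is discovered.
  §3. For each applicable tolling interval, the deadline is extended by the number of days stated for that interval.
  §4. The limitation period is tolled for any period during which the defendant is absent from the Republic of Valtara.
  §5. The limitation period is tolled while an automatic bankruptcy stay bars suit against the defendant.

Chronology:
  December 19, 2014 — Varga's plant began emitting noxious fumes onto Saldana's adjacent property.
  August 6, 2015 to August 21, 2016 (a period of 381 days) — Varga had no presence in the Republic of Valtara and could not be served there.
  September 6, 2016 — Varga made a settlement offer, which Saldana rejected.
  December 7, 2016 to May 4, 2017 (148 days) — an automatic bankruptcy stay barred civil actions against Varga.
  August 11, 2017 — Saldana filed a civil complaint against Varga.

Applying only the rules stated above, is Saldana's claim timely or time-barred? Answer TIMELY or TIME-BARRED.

TIME-BARRED

The claim accrued on December 19, 2014, when the wrongful act occurred.
The untolled deadline — 1 year after December 19, 2014 — is December 19, 2015.
The defendant's absence from the jurisdiction from August 6, 2015 to August 21, 2016 tolled the period for 381 days, extending the deadline to January 3, 2017.
Because the automatic bankruptcy stay ran from December 7, 2016 to May 4, 2017, the deadline is extended by 148 days to May 31, 2017.
None of the other events listed affects the running of the period under the stated rules.
Saldana filed on August 11, 2017, after the May 31, 2017 deadline, so the action is time-barred.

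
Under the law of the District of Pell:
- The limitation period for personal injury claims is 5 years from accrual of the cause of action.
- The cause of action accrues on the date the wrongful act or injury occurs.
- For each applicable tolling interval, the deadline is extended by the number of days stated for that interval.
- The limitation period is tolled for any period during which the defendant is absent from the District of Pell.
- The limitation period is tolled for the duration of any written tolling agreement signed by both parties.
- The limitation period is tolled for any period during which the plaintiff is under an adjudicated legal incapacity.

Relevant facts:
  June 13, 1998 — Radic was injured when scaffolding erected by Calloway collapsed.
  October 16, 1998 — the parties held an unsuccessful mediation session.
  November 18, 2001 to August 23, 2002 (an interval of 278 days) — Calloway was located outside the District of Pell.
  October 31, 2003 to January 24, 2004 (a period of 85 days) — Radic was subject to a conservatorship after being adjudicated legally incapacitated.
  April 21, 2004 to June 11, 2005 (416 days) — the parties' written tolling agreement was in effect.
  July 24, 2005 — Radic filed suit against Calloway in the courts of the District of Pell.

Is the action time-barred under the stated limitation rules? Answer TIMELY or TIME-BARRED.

TIMELY

The cause of action accrued on June 13, 1998, the date of the act.
Adding the 5 years base period to June 13, 1998 gives a deadline of June 13, 2003, before any tolling.
The defendant's absence from the jurisdiction from November 18, 2001 to August 23, 2002 tolled the period for 278 days, extending the deadline to March 17, 2004.
The plaintiff's legal incapacity from October 31, 2003 to January 24, 2004 tolled the period for 85 days, extending the deadline to June 10, 2004.
The period was tolled for 416 days by the written tolling agreement (April 21, 2004 to June 11, 2005), pushing the deadline to July 31, 2005.
Nothing else in the chronology tolls or restarts the period.
The July 24, 2005 filing precedes the July 31, 2005 deadline; the claim is timely.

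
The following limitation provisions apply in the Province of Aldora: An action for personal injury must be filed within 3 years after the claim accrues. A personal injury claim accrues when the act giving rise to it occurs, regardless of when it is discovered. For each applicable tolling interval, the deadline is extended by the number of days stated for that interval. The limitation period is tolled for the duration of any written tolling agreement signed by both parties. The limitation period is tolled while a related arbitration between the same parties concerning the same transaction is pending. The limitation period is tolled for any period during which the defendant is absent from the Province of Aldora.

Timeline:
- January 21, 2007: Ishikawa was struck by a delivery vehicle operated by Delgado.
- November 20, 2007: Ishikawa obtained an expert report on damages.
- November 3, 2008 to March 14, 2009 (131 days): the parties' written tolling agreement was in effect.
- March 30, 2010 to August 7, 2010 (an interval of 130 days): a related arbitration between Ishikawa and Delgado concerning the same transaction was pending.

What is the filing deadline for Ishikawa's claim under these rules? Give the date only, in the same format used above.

October 9, 2010

The claim accrued on January 21, 2007, when the wrongful act occurred.
3 years from January 21, 2007 is January 21, 2010.
The written tolling agreement from November 3, 2008 to March 14, 2009 tolled the period for 131 days, extending the deadline to June 1, 2010.
Because the pending related arbitration ran from March 30, 2010 to August 7, 2010, the deadline is extended by 130 days to October 9, 2010.
Nothing else in the chronology tolls or restarts the period.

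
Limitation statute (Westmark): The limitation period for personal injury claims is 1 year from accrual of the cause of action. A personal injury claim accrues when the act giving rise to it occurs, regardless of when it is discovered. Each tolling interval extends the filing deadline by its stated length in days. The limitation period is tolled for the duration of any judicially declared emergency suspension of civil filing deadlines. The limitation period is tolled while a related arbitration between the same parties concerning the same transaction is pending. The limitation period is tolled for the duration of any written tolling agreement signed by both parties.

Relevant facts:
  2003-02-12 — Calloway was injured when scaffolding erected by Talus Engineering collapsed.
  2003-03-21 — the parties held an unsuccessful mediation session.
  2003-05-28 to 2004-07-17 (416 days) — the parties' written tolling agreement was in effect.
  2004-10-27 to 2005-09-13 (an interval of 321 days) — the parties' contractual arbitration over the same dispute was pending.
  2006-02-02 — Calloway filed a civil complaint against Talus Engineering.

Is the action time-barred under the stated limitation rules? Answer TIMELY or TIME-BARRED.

The cause of action accrued on 2003-02-12, the date of the act.
The untolled deadline — 1 year after 2003-02-12 — is 2004-02-12.
The written tolling agreement from 2003-05-28 to 2004-07-17 tolled the period for 416 days, extending the deadline to 2005-04-03.
The period was tolled for 321 days by the pending related arbitration (2004-10-27 to 2005-09-13), pushing the deadline to 2006-02-18.
The other events in the timeline have no effect on the limitation period under the stated rules.
The 2006-02-02 filing precedes the 2006-02-18 deadline; the claim is timely.

TIMELY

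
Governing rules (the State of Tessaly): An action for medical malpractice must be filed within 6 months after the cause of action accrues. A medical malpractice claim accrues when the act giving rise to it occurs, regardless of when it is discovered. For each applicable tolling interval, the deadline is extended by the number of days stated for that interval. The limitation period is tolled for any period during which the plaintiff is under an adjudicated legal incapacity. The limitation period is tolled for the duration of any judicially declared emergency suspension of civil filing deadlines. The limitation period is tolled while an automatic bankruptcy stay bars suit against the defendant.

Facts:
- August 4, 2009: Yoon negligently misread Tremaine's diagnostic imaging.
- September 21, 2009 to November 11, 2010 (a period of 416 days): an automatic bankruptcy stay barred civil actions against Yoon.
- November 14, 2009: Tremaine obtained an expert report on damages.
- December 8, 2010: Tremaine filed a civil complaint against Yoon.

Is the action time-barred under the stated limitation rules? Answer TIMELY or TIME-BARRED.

TIMELY

The claim accrued on August 4, 2009, when the wrongful act occurred.
The untolled deadline — 6 months after August 4, 2009 — is February 4, 2010.
The period was tolled for 416 days by the automatic bankruptcy stay (September 21, 2009 to November 11, 2010), pushing the deadline to March 27, 2011.
Nothing else in the chronology tolls or restarts the period.
The December 8, 2010 filing precedes the March 27, 2011 deadline; the claim is timely.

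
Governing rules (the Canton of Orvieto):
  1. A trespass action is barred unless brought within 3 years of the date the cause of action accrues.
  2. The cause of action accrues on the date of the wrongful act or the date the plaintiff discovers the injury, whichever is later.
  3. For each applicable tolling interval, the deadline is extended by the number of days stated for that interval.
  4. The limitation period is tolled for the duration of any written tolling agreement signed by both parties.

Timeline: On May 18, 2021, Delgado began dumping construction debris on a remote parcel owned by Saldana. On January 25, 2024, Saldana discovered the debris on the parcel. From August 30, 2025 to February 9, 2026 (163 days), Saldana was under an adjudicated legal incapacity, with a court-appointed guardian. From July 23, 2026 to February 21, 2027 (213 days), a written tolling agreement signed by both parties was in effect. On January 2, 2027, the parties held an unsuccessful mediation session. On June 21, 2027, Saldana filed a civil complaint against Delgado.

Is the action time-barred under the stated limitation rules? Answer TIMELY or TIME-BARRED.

TIMELY

The claim accrued on January 25, 2024 — the later of the May 18, 2021 act and the January 25, 2024 discovery.
3 years from January 25, 2024 is January 25, 2027.
The period was tolled for 213 days by the written tolling agreement (July 23, 2026 to February 21, 2027), pushing the deadline to August 26, 2027.
No stated provision tolls the period for the plaintiff's incapacity, so the interval from August 30, 2025 to February 9, 2026 has no effect on the deadline.
The other events in the timeline have no effect on the limitation period under the stated rules.
Saldana filed on June 21, 2027, before the August 26, 2027 deadline, so the action is timely.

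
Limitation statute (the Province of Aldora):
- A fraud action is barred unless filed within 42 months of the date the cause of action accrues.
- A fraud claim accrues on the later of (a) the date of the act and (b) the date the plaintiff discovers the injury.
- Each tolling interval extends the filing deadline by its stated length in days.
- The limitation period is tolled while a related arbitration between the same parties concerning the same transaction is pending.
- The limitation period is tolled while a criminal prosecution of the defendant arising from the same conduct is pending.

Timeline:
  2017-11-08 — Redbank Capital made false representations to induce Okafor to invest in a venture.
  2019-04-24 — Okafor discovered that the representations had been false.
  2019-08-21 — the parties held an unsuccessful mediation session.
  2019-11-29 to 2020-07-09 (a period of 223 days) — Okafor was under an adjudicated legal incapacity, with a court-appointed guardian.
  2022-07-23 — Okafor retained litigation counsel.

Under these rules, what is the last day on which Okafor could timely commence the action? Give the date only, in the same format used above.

2022-10-24

Because discovery on 2019-04-24 post-dates the 2017-11-08 act, accrual under the later-of rule falls on 2019-04-24.
42 months from 2019-04-24 is 2022-10-24.
Although the plaintiff's incapacity ran from 2019-11-29 to 2020-07-09, the stated rules do not make that a tolling event, so it is disregarded.
Nothing else in the chronology tolls or restarts the period.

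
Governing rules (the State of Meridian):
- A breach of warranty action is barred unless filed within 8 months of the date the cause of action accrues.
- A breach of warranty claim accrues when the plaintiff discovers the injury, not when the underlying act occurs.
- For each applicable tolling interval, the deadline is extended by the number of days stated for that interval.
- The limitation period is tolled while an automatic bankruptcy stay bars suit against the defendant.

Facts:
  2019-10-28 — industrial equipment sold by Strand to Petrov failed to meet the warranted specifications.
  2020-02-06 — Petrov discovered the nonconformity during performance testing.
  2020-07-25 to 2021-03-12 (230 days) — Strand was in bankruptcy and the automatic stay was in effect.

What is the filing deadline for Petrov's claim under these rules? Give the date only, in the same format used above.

Accrual is tied to discovery, so the period began on 2020-02-06 rather than on 2019-10-28 when the act occurred.
The untolled deadline — 8 months after 2020-02-06 — is 2020-10-06.
The automatic bankruptcy stay from 2020-07-25 to 2021-03-12 tolled the period for 230 days, extending the deadline to 2021-05-24.

2021-05-24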